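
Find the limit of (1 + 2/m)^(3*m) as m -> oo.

e^(6)

The base → 1 and the exponent → ∞: a 1^∞ form.
Take logarithms: (3m)·ln(1 + 2/m). Since ln(1+u) ~ u for small u, this behaves like (3m)·(2/m) → 6.
So the limit is e^(6).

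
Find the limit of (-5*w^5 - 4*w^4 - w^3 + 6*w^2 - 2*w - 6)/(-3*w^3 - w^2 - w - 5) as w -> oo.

∞

The numerator has higher degree (5 > 3); the quotient behaves like (-5/(-3))·w^2 for large |w|.
As w → +∞ this diverges to ∞.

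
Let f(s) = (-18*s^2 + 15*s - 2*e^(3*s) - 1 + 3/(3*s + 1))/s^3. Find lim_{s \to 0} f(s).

Substitution gives 0/0; apply L'Hôpital's rule 3 times.
After differentiating numerator and denominator 3 times the quotient is (-54*e^(3*s) - 486/(3*s + 1)^4)/(6); at s = 0 this is -90.

-90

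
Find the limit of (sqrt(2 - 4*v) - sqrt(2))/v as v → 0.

A 0/0 form; rationalise with √(2 - 4v) + √2. This collapses the numerator to -4v, leaving -4/(√(2 - 4v) + √2) → -4/(2√2) = -√(2).

-√(2)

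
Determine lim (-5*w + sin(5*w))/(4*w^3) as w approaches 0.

Direct substitution gives 0/0.
Apply L'Hôpital: lim (5*cos(5*w) - 5)/(12*w^2), still 0/0.
Apply L'Hôpital: lim (-25*sin(5*w))/(24*w), still 0/0.
After 3 applications of L'Hôpital's rule the quotient is (-125*cos(5*w))/(24); substituting w = 0 gives -125/24.

-125/24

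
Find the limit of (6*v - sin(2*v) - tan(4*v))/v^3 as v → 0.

-20

Substitution gives 0/0 (the numerator vanishes to order 3).
Expand each term to order v^3: the coefficient of v^3 in −sin(2v) is 4/3 and in −tan(4v) is -64/3.
Lower-order terms cancel with the polynomial part, so the numerator is (-20)·v^3 + o(v^3), and the limit is (-20)/(1) = -20.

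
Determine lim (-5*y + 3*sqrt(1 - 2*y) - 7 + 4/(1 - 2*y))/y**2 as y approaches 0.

29/2

Substitution gives 0/0; apply L'Hôpital's rule 2 times.
After differentiating numerator and denominator 2 times the quotient is (32/(1 - 2*y)^3 + 3*(2*y - 1)^3/(1 - 2*y)^(9/2))/(2); at y = 0 this is 29/2.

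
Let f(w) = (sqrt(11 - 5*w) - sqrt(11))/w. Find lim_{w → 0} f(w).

-5*√(11)/22

A 0/0 form; rationalise with √(11 - 5w) + √11. This collapses the numerator to -5w, leaving -5/(√(11 - 5w) + √11) → -5/(2√11) = -5*√(11)/22.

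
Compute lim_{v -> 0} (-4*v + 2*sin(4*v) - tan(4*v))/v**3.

-128/3

Substitution gives 0/0 (the numerator vanishes to order 3).
Expand each term to order v^3: the coefficient of v^3 in 2·sin(4v) is -64/3 and in −tan(4v) is -64/3.
Lower-order terms cancel with the polynomial part, so the numerator is (-128/3)·v^3 + o(v^3), and the limit is (-128/3)/(1) = -128/3.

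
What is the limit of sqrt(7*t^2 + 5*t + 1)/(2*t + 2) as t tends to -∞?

For large |t|, √(7*t^2 + 5*t + 1) ≈ √7·|t| and the denominator ≈ 2t.
Since t → −∞, |t| = −t, giving −√7/(2) = -√(7)/2.

-√(7)/2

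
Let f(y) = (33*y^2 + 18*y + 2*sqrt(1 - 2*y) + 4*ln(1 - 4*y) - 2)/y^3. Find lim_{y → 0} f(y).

Substitution gives 0/0; apply L'Hôpital's rule 3 times.
After differentiating numerator and denominator 3 times the quotient is (512/(4*y - 1)^3 - 6/(1 - 2*y)^(5/2))/(6); at y = 0 this is -259/3.

-259/3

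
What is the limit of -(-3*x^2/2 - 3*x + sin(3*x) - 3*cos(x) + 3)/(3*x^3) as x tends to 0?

3/2

Substitution gives 0/0; apply L'Hôpital's rule 3 times.
After differentiating numerator and denominator 3 times the quotient is (-3*sin(x) - 27*cos(3*x))/(-18); at x = 0 this is 3/2.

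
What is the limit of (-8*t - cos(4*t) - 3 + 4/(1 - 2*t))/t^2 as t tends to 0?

24

Substitution gives 0/0 (the numerator vanishes to order 2).
Expand each term to order t^2: the coefficient of t^2 in −cos(4t) is 8 and in 4·1/(1 - 2t) is 16.
Lower-order terms cancel with the polynomial part, so the numerator is (24)·t^2 + o(t^2), and the limit is (24)/(1) = 24.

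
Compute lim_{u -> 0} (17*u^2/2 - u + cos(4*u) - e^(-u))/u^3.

Substitution gives 0/0 (the numerator vanishes to order 3).
Expand each term to order u^3: the coefficient of u^3 in cos(4u) is 0 and in −e^(-u) is 1/6.
Lower-order terms cancel with the polynomial part, so the numerator is (1/6)·u^3 + o(u^3), and the limit is (1/6)/(1) = 1/6.

1/6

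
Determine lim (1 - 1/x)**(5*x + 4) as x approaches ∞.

e^(-5)

The base → 1 and the exponent → ∞: a 1^∞ form.
Take logarithms: (5x + 4)·ln(1 - 1/x). Since ln(1+u) ~ u for small u, this behaves like (5x)·(-1/x) → -5.
So the limit is e^(-5).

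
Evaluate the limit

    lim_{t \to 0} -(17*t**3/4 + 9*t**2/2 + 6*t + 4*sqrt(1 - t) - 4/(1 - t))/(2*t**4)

Substitution gives 0/0 (the numerator vanishes to order 4).
Expand each term to order t^4: the coefficient of t^4 in -4·1/(1 - t) is -4 and in 4·√(1 - t) is -5/32.
Lower-order terms cancel with the polynomial part, so the numerator is (-133/32)·t^4 + o(t^4), and the limit is (-133/32)/(-2) = 133/64.

133/64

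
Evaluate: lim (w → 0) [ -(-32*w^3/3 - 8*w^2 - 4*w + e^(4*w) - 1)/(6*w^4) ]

-16/9

Direct substitution gives 0/0.
Apply L'Hôpital: lim (-32*w^2 - 16*w + 4*e^(4*w) - 4)/(-24*w^3), still 0/0.
Apply L'Hôpital: lim (-64*w + 16*e^(4*w) - 16)/(-72*w^2), still 0/0.
Apply L'Hôpital: lim (64*e^(4*w) - 64)/(-144*w), still 0/0.
After 4 applications of L'Hôpital's rule the quotient is (256*e^(4*w))/(-144); substituting w = 0 gives -16/9.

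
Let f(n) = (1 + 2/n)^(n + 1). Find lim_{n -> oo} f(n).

Let L be the limit and take ln: ln L = lim (n + 1)·ln(1 + 2/n) = lim (n + 1)·(2/n + O(1/n²)) = 2.
Hence L = e^(2).

e^(2)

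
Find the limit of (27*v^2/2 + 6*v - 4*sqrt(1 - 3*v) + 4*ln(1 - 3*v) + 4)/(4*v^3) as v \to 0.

-117/16

Substitution gives 0/0; apply L'Hôpital's rule 3 times.
After differentiating numerator and denominator 3 times the quotient is (216/(3*v - 1)^3 - 81*(3*v - 1)^3/(2*(1 - 3*v)^(11/2)))/(24); at v = 0 this is -117/16.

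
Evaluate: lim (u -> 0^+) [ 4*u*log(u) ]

This is a 0·(−∞) form. Rewrite as 4·ln(u) / u^(−1) and apply L'Hôpital:
the derivative quotient is 4·(1/u) / (−1·u^(−2)) = (-4/1)·u^1 → 0.

0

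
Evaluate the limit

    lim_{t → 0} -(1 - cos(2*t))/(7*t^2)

-2/7

Substitution gives 0/0.
Use (1 − cos u)/u² → 1/2 with u = 2t: the limit is 2²/(2·(-7)) = -2/7.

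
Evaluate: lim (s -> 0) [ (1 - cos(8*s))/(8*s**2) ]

Substitution gives 0/0.
Use (1 − cos u)/u² → 1/2 with u = 8s: the limit is 8²/(2·8) = 4.

4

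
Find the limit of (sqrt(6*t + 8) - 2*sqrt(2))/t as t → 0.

Substitution gives 0/0. Multiply numerator and denominator by the conjugate √(8 + 6t) + √8.
The numerator becomes (8 + 6t) − 8 = 6t, so the expression simplifies to 6/(√(8 + 6t) + √8).
Letting t → 0 gives 6/(2√8) = 3*√(2)/4.

3*√(2)/4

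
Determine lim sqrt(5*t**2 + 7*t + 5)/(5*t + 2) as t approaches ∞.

For large |t|, √(5*t^2 + 7*t + 5) ≈ √5·|t| and the denominator ≈ 5t.
Since t → +∞, |t| = t, giving √5/(5) = √(5)/5.

√(5)/5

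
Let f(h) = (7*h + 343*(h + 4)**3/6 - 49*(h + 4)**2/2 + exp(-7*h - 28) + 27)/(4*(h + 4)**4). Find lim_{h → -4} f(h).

2401/96

Direct substitution gives 0/0.
Apply L'Hôpital: lim (-49*h + 343*(h + 4)^2/2 - 7*e^(-7*h - 28) - 189)/(16*(h + 4)^3), still 0/0.
Apply L'Hôpital: lim (343*h + 49*e^(-7*h - 28) + 1323)/(48*(h + 4)^2), still 0/0.
Apply L'Hôpital: lim (343 - 343*e^(-7*h - 28))/(96*h + 384), still 0/0.
After 4 applications of L'Hôpital's rule the quotient is (2401*e^(-7*h - 28))/(96); substituting h = -4 gives 2401/96.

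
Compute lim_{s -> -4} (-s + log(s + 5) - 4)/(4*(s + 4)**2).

-1/8

Direct substitution gives 0/0.
Apply L'Hôpital: lim (-1 + 1/(s + 5))/(8*s + 32), still 0/0.
After 2 applications of L'Hôpital's rule the quotient is (-1/(s + 5)^2)/(8); substituting s = -4 gives -1/8.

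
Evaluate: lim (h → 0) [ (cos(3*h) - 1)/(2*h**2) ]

Direct substitution gives 0/0.
Apply L'Hôpital: lim (-3*sin(3*h))/(4*h), still 0/0.
After 2 applications of L'Hôpital's rule the quotient is (-9*cos(3*h))/(4); substituting h = 0 gives -9/4.

-9/4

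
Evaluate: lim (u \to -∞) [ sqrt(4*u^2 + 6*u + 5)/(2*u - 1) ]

-1

For large |u|, √(4*u^2 + 6*u + 5) ≈ √4·|u| and the denominator ≈ 2u.
Since u → −∞, |u| = −u, giving −√4/(2) = -1.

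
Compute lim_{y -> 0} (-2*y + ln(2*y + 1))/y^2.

Direct substitution gives 0/0.
Apply L'Hôpital: lim (-2 + 2/(2*y + 1))/(2*y), still 0/0.
After 2 applications of L'Hôpital's rule the quotient is (-4/(2*y + 1)^2)/(2); substituting y = 0 gives -2.

-2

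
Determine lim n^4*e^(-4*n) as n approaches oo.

0

Write as n^4/e^{4n}, an ∞/∞ form.
Exponential growth dominates any polynomial, so repeated L'Hôpital (or the standard result) gives 0.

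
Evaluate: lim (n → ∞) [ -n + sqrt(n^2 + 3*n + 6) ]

3/2

An ∞ − ∞ form. Rationalising with the conjugate, the difference becomes (3n + 6) / (√(n^2 + 3*n + 6) + n).
For large n the denominator behaves like 2·n, so the quotient tends to 3/2 = 3/2.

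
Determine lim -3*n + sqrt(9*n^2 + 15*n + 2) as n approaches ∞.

This has the form ∞ − ∞. Multiply and divide by the conjugate √(9*n^2 + 15*n + 2) + 3n.
That gives (15n + 2) / (√(9*n^2 + 15*n + 2) + 3n).
Divide numerator and denominator by n: the limit is 15/(2·3) = 5/2.

5/2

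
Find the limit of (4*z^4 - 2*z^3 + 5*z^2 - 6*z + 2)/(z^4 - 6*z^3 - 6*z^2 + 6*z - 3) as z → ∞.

Numerator and denominator both have degree 4.
Dividing every term by z^4, all lower-order terms vanish and the limit is the ratio of leading coefficients, 4/(1) = 4.

4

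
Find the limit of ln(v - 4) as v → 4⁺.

-∞

As v → 4⁺, v - 4 → 0⁺ and ln(v - 4) → −∞.
Multiplying by 1 gives -∞.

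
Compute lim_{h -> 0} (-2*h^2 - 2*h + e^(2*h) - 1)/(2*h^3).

2/3

Direct substitution gives 0/0.
Apply L'Hôpital: lim (-4*h + 2*e^(2*h) - 2)/(6*h^2), still 0/0.
Apply L'Hôpital: lim (4*e^(2*h) - 4)/(12*h), still 0/0.
After 3 applications of L'Hôpital's rule the quotient is (8*e^(2*h))/(12); substituting h = 0 gives 2/3.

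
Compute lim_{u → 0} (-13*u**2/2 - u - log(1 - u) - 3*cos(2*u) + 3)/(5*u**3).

1/15

Substitution gives 0/0 (the numerator vanishes to order 3).
Expand each term to order u^3: the coefficient of u^3 in -3·cos(2u) is 0 and in −ln(1 - u) is 1/3.
Lower-order terms cancel with the polynomial part, so the numerator is (1/3)·u^3 + o(u^3), and the limit is (1/3)/(5) = 1/15.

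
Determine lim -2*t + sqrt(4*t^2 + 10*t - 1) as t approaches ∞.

This has the form ∞ − ∞. Multiply and divide by the conjugate √(4*t^2 + 10*t - 1) + 2t.
That gives (10t - 1) / (√(4*t^2 + 10*t - 1) + 2t).
Divide numerator and denominator by t: the limit is 10/(2·2) = 5/2.

5/2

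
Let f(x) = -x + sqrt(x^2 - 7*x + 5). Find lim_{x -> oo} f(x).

This has the form ∞ − ∞. Multiply and divide by the conjugate √(x^2 - 7*x + 5) + x.
That gives (-7x + 5) / (√(x^2 - 7*x + 5) + x).
Divide numerator and denominator by x: the limit is -7/(2·1) = -7/2.

-7/2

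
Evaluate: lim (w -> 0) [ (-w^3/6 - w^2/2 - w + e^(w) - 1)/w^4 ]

1/24

Direct substitution gives 0/0.
Apply L'Hôpital: lim (-w^2/2 - w + e^(w) - 1)/(4*w^3), still 0/0.
Apply L'Hôpital: lim (-w + e^(w) - 1)/(12*w^2), still 0/0.
Apply L'Hôpital: lim (e^(w) - 1)/(24*w), still 0/0.
After 4 applications of L'Hôpital's rule the quotient is (e^(w))/(24); substituting w = 0 gives 1/24.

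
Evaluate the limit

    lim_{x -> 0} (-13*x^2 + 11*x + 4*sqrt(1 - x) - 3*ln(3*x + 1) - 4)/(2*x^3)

-109/8

Substitution gives 0/0; apply L'Hôpital's rule 3 times.
After differentiating numerator and denominator 3 times the quotient is (-162/(3*x + 1)^3 - 3/(2*(1 - x)^(5/2)))/(12); at x = 0 this is -109/8.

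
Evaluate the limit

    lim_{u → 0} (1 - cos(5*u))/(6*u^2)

25/12

Substitution gives 0/0.
Use (1 − cos θ)/θ² → 1/2 with θ = 5u: the limit is 5²/(2·6) = 25/12.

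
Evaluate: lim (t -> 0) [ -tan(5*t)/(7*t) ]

Substitution gives 0/0.
Since tan(u)/u → 1 as u → 0, tan(5t)/(5t) → 1 and the limit is 5/(-7) = -5/7.

-5/7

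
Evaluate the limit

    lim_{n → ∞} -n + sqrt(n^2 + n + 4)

An ∞ − ∞ form. Rationalising with the conjugate, the difference becomes (n + 4) / (√(n^2 + n + 4) + n).
For large n the denominator behaves like 2·n, so the quotient tends to 1/2 = 1/2.

1/2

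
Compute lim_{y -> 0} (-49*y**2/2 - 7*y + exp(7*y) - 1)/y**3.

343/6

Direct substitution gives 0/0.
Apply L'Hôpital: lim (-49*y + 7*e^(7*y) - 7)/(3*y^2), still 0/0.
Apply L'Hôpital: lim (49*e^(7*y) - 49)/(6*y), still 0/0.
After 3 applications of L'Hôpital's rule the quotient is (343*e^(7*y))/(6); substituting y = 0 gives 343/6.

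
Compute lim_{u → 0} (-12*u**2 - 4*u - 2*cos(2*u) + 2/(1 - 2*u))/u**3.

Substitution gives 0/0 (the numerator vanishes to order 3).
Expand each term to order u^3: the coefficient of u^3 in -2·cos(2u) is 0 and in 2·1/(1 - 2u) is 16.
Lower-order terms cancel with the polynomial part, so the numerator is (16)·u^3 + o(u^3), and the limit is (16)/(1) = 16.

16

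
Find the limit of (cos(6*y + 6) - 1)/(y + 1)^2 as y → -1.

-18

Direct substitution gives 0/0.
Apply L'Hôpital: lim (-6*sin(6*y + 6))/(2*y + 2), still 0/0.
After 2 applications of L'Hôpital's rule the quotient is (-36*cos(6*y + 6))/(2); substituting y = -1 gives -18.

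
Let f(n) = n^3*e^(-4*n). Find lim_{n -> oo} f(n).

0

Write as n^3/e^{4n}, an ∞/∞ form.
Exponential growth dominates any polynomial, so repeated L'Hôpital (or the standard result) gives 0.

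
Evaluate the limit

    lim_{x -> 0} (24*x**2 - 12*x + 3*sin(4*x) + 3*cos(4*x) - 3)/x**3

-32

Substitution gives 0/0; apply L'Hôpital's rule 3 times.
After differentiating numerator and denominator 3 times the quotient is (192*sin(4*x) - 192*cos(4*x))/(6); at x = 0 this is -32.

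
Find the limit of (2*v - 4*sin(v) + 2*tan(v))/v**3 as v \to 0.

Substitution gives 0/0 (the numerator vanishes to order 3).
Expand each term to order v^3: the coefficient of v^3 in 2·tan(v) is 2/3 and in -4·sin(v) is 2/3.
Lower-order terms cancel with the polynomial part, so the numerator is (4/3)·v^3 + o(v^3), and the limit is (4/3)/(1) = 4/3.

4/3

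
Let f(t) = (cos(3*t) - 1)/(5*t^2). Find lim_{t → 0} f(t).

-9/10

Direct substitution gives 0/0.
Apply L'Hôpital: lim (-3*sin(3*t))/(10*t), still 0/0.
After 2 applications of L'Hôpital's rule the quotient is (-9*cos(3*t))/(10); substituting t = 0 gives -9/10.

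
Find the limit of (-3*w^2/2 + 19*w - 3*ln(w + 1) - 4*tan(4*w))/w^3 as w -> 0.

Substitution gives 0/0; apply L'Hôpital's rule 3 times.
After differentiating numerator and denominator 3 times the quotient is (-1024*tan(4*w)^2/cos(4*w)^2 - 512/cos(4*w)^4 - 6/(w + 1)^3)/(6); at w = 0 this is -259/3.

-259/3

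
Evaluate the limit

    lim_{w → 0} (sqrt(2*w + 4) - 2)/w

A 0/0 form; rationalise with √(4 + 2w) + √4. This collapses the numerator to 2w, leaving 2/(√(4 + 2w) + √4) → 2/(2√4) = 1/2.

1/2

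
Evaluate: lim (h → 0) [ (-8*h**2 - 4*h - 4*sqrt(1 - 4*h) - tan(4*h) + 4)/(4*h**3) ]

-4/3

Substitution gives 0/0 (the numerator vanishes to order 3).
Expand each term to order h^3: the coefficient of h^3 in -4·√(1 - 4h) is 16 and in −tan(4h) is -64/3.
Lower-order terms cancel with the polynomial part, so the numerator is (-16/3)·h^3 + o(h^3), and the limit is (-16/3)/(4) = -4/3.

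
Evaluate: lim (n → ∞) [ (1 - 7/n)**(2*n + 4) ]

e^(-14)

Write it as [(1 - 7/n)^n]^(2) · (1 - 7/n)^(4). The bracketed term tends to e^(-7) and the second factor to 1, so the limit is e^(-14).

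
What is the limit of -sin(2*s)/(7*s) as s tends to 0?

-2/7

Substitution gives 0/0.
Write it as (2/(-7))·sin(2s)/(2s); since sin(u)/u → 1, the limit is -2/7.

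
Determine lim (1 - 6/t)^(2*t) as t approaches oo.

e^(-12)

Let L be the limit and take ln: ln L = lim (2t)·ln(1 - 6/t) = lim (2t)·(-6/t + O(1/t²)) = -12.
Hence L = e^(-12).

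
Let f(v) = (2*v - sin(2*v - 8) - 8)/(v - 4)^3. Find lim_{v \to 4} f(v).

4/3

Direct substitution gives 0/0.
Apply L'Hôpital: lim (2 - 2*cos(2*v - 8))/(3*(v - 4)^2), still 0/0.
Apply L'Hôpital: lim (4*sin(2*v - 8))/(6*v - 24), still 0/0.
After 3 applications of L'Hôpital's rule the quotient is (8*cos(2*v - 8))/(6); substituting v = 4 gives 4/3.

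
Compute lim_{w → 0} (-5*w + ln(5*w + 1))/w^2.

Direct substitution gives 0/0.
Apply L'Hôpital: lim (-5 + 5/(5*w + 1))/(2*w), still 0/0.
After 2 applications of L'Hôpital's rule the quotient is (-25/(5*w + 1)^2)/(2); substituting w = 0 gives -25/2.

-25/2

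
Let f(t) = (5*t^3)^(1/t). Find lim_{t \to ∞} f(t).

Base → ∞ and exponent → 0: an ∞^0 form.
Take logs: (1/t)·ln(5·t^3) = (ln 5 + 3·ln t)/t → 0.
So the limit is e^0 = 1.

1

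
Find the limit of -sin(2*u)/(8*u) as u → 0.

-1/4

Substitution gives 0/0.
Write it as (2/(-8))·sin(2u)/(2u); since sin(θ)/θ → 1, the limit is -1/4.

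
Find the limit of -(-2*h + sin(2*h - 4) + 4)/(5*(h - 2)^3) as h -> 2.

Direct substitution gives 0/0.
Apply L'Hôpital: lim (2*cos(2*h - 4) - 2)/(-15*(h - 2)^2), still 0/0.
Apply L'Hôpital: lim (-4*sin(2*h - 4))/(60 - 30*h), still 0/0.
After 3 applications of L'Hôpital's rule the quotient is (-8*cos(2*h - 4))/(-30); substituting h = 2 gives 4/15.

4/15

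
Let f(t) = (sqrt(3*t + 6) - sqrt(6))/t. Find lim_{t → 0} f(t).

A 0/0 form; rationalise with √(6 + 3t) + √6. This collapses the numerator to 3t, leaving 3/(√(6 + 3t) + √6) → 3/(2√6) = √(6)/4.

√(6)/4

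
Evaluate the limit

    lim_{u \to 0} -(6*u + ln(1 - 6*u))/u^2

18

Direct substitution gives 0/0.
Apply L'Hôpital: lim (6 - 6/(1 - 6*u))/(-2*u), still 0/0.
After 2 applications of L'Hôpital's rule the quotient is (-36/(1 - 6*u)^2)/(-2); substituting u = 0 gives 18.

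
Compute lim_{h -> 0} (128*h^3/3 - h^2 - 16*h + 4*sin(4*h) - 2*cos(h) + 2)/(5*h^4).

-1/60

Substitution gives 0/0 (the numerator vanishes to order 4).
Expand each term to order h^4: the coefficient of h^4 in -2·cos(h) is -1/12 and in 4·sin(4h) is 0.
Lower-order terms cancel with the polynomial part, so the numerator is (-1/12)·h^4 + o(h^4), and the limit is (-1/12)/(5) = -1/60.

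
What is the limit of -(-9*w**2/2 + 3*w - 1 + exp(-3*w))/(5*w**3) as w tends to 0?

Direct substitution gives 0/0.
Apply L'Hôpital: lim (-9*w + 3 - 3*e^(-3*w))/(-15*w^2), still 0/0.
Apply L'Hôpital: lim (-9 + 9*e^(-3*w))/(-30*w), still 0/0.
After 3 applications of L'Hôpital's rule the quotient is (-27*e^(-3*w))/(-30); substituting w = 0 gives 9/10.

9/10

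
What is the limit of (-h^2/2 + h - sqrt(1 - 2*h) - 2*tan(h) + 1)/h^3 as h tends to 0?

Substitution gives 0/0; apply L'Hôpital's rule 3 times.
After differentiating numerator and denominator 3 times the quotient is (8/cos(h)^2 - 12/cos(h)^4 + 3/(1 - 2*h)^(5/2))/(6); at h = 0 this is -1/6.

-1/6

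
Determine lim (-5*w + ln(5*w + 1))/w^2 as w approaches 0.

Direct substitution gives 0/0.
Apply L'Hôpital: lim (-5 + 5/(5*w + 1))/(2*w), still 0/0.
After 2 applications of L'Hôpital's rule the quotient is (-25/(5*w + 1)^2)/(2); substituting w = 0 gives -25/2.

-25/2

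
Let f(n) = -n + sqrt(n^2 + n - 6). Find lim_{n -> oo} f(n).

This has the form ∞ − ∞. Multiply and divide by the conjugate √(n^2 + n - 6) + n.
That gives (n - 6) / (√(n^2 + n - 6) + n).
Divide numerator and denominator by n: the limit is 1/(2·1) = 1/2.

1/2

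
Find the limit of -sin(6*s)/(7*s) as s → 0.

-6/7

Substitution gives 0/0.
Write it as (6/(-7))·sin(6s)/(6s); since sin(u)/u → 1, the limit is -6/7.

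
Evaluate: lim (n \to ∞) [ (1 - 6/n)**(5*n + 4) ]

e^(-30)

Write it as [(1 - 6/n)^n]^(5) · (1 - 6/n)^(4). The bracketed term tends to e^(-6) and the second factor to 1, so the limit is e^(-30).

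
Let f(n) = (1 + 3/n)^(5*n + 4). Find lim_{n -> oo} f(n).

e^(15)

The base → 1 and the exponent → ∞: a 1^∞ form.
Take logarithms: (5n + 4)·ln(1 + 3/n). Since ln(1+u) ~ u for small u, this behaves like (5n)·(3/n) → 15.
So the limit is e^(15).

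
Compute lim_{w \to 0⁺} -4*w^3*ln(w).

0

This is a 0·(−∞) form. Rewrite as -4·ln(w) / w^(−3) and apply L'Hôpital:
the derivative quotient is -4·(1/w) / (−3·w^(−4)) = (4/3)·w^3 → 0.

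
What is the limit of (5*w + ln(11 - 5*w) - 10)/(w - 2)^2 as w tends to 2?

Direct substitution gives 0/0.
Apply L'Hôpital: lim (5 - 5/(11 - 5*w))/(2*w - 4), still 0/0.
After 2 applications of L'Hôpital's rule the quotient is (-25/(11 - 5*w)^2)/(2); substituting w = 2 gives -25/2.

-25/2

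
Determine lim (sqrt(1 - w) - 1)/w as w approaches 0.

A 0/0 form; rationalise with √(1 - w) + √1. This collapses the numerator to -w, leaving -1/(√(1 - w) + √1) → -1/(2√1) = -1/2.

-1/2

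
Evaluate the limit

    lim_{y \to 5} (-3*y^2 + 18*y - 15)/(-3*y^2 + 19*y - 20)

12/11

Since y = 5 makes numerator and denominator zero, (y - 5) divides both.
Cancelling it gives (3 - 3*y)/(4 - 3*y); now plug in y = 5 to get 12/11.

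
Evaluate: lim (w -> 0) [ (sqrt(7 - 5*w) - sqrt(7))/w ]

Substitution gives 0/0. Multiply numerator and denominator by the conjugate √(7 - 5w) + √7.
The numerator becomes (7 - 5w) − 7 = -5w, so the expression simplifies to -5/(√(7 - 5w) + √7).
Letting w → 0 gives -5/(2√7) = -5*√(7)/14.

-5*√(7)/14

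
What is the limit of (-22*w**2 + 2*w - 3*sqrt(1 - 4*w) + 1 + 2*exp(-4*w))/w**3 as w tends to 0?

Substitution gives 0/0 (the numerator vanishes to order 3).
Expand each term to order w^3: the coefficient of w^3 in 2·e^(-4w) is -64/3 and in -3·√(1 - 4w) is 12.
Lower-order terms cancel with the polynomial part, so the numerator is (-28/3)·w^3 + o(w^3), and the limit is (-28/3)/(1) = -28/3.

-28/3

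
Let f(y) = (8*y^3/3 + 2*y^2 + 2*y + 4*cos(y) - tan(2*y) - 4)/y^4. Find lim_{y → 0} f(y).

Substitution gives 0/0; apply L'Hôpital's rule 4 times.
After differentiating numerator and denominator 4 times the quotient is (4*cos(y) - 384*tan(2*y)^5 - 640*tan(2*y)^3 - 256*tan(2*y))/(24); at y = 0 this is 1/6.

1/6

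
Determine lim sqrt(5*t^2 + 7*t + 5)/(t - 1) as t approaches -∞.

-√(5)

For large |t|, √(5*t^2 + 7*t + 5) ≈ √5·|t| and the denominator ≈ t.
Since t → −∞, |t| = −t, giving −√5/(1) = -√(5).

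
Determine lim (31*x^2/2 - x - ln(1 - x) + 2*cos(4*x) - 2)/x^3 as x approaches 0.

1/3

Substitution gives 0/0 (the numerator vanishes to order 3).
Expand each term to order x^3: the coefficient of x^3 in 2·cos(4x) is 0 and in −ln(1 - x) is 1/3.
Lower-order terms cancel with the polynomial part, so the numerator is (1/3)·x^3 + o(x^3), and the limit is (1/3)/(1) = 1/3.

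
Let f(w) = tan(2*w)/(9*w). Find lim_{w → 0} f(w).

2/9

Substitution gives 0/0.
Since tan(u)/u → 1 as u → 0, tan(2w)/(2w) → 1 and the limit is 2/9.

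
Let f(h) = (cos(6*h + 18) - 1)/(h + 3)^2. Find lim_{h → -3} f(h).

Direct substitution gives 0/0.
Apply L'Hôpital: lim (-6*sin(6*h + 18))/(2*h + 6), still 0/0.
After 2 applications of L'Hôpital's rule the quotient is (-36*cos(6*h + 18))/(2); substituting h = -3 gives -18.

-18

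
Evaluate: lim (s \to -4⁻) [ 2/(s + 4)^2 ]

∞

As s → -4⁻, (s + 4) → 0⁻, so (s + 4)^2 → 0⁺ and 2/(s + 4)^2 → ∞.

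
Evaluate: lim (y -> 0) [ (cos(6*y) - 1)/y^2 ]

Direct substitution gives 0/0.
Apply L'Hôpital: lim (-6*sin(6*y))/(2*y), still 0/0.
After 2 applications of L'Hôpital's rule the quotient is (-36*cos(6*y))/(2); substituting y = 0 gives -18.

-18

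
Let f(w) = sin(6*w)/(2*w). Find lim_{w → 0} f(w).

Substitution gives 0/0.
Write it as (6/2)·sin(6w)/(6w); since sin(u)/u → 1, the limit is 3.

3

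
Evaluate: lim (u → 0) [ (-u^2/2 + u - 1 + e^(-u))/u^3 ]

Direct substitution gives 0/0.
Apply L'Hôpital: lim (-u + 1 - e^(-u))/(3*u^2), still 0/0.
Apply L'Hôpital: lim (-1 + e^(-u))/(6*u), still 0/0.
After 3 applications of L'Hôpital's rule the quotient is (-e^(-u))/(6); substituting u = 0 gives -1/6.

-1/6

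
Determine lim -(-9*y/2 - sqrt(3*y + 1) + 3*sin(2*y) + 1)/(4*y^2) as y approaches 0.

-9/32

Substitution gives 0/0; apply L'Hôpital's rule 2 times.
After differentiating numerator and denominator 2 times the quotient is (-12*sin(2*y) + 9/(4*(3*y + 1)^(3/2)))/(-8); at y = 0 this is -9/32.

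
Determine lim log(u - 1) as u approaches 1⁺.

As u → 1⁺, u - 1 → 0⁺ and ln(u - 1) → −∞.
Multiplying by 1 gives -∞.

-∞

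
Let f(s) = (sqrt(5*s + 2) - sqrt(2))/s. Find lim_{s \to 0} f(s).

5*√(2)/4

A 0/0 form; rationalise with √(2 + 5s) + √2. This collapses the numerator to 5s, leaving 5/(√(2 + 5s) + √2) → 5/(2√2) = 5*√(2)/4.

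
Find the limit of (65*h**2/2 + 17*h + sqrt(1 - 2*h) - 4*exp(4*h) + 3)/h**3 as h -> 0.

-259/6

Substitution gives 0/0 (the numerator vanishes to order 3).
Expand each term to order h^3: the coefficient of h^3 in √(1 - 2h) is -1/2 and in -4·e^(4h) is -128/3.
Lower-order terms cancel with the polynomial part, so the numerator is (-259/6)·h^3 + o(h^3), and the limit is (-259/6)/(1) = -259/6.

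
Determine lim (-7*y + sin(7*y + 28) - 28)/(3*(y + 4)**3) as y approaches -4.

Direct substitution gives 0/0.
Apply L'Hôpital: lim (7*cos(7*y + 28) - 7)/(9*(y + 4)^2), still 0/0.
Apply L'Hôpital: lim (-49*sin(7*y + 28))/(18*y + 72), still 0/0.
After 3 applications of L'Hôpital's rule the quotient is (-343*cos(7*y + 28))/(18); substituting y = -4 gives -343/18.

-343/18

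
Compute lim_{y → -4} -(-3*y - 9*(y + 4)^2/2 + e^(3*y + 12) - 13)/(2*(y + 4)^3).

-9/4

Direct substitution gives 0/0.
Apply L'Hôpital: lim (-9*y + 3*e^(3*y + 12) - 39)/(-6*(y + 4)^2), still 0/0.
Apply L'Hôpital: lim (9*e^(3*y + 12) - 9)/(-12*y - 48), still 0/0.
After 3 applications of L'Hôpital's rule the quotient is (27*e^(3*y + 12))/(-12); substituting y = -4 gives -9/4.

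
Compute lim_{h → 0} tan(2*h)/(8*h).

1/4

Substitution gives 0/0.
Since tan(u)/u → 1 as u → 0, tan(2h)/(2h) → 1 and the limit is 2/8 = 1/4.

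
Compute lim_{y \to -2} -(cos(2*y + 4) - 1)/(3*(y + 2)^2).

Direct substitution gives 0/0.
Apply L'Hôpital: lim (-2*sin(2*y + 4))/(-6*y - 12), still 0/0.
After 2 applications of L'Hôpital's rule the quotient is (-4*cos(2*y + 4))/(-6); substituting y = -2 gives 2/3.

2/3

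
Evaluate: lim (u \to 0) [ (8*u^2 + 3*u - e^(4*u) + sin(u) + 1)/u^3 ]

-65/6

Substitution gives 0/0; apply L'Hôpital's rule 3 times.
After differentiating numerator and denominator 3 times the quotient is (-64*e^(4*u) - cos(u))/(6); at u = 0 this is -65/6.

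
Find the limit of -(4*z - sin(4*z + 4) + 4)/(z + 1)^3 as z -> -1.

Direct substitution gives 0/0.
Apply L'Hôpital: lim (4 - 4*cos(4*z + 4))/(-3*(z + 1)^2), still 0/0.
Apply L'Hôpital: lim (16*sin(4*z + 4))/(-6*z - 6), still 0/0.
After 3 applications of L'Hôpital's rule the quotient is (64*cos(4*z + 4))/(-6); substituting z = -1 gives -32/3.

-32/3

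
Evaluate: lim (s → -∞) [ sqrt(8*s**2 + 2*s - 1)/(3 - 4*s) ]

For large |s|, √(8*s^2 + 2*s - 1) ≈ √8·|s| and the denominator ≈ -4s.
Since s → −∞, |s| = −s, giving −√8/(-4) = √(2)/2.

√(2)/2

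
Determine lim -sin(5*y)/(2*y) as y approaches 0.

-5/2

Substitution gives 0/0.
Write it as (5/(-2))·sin(5y)/(5y); since sin(u)/u → 1, the limit is -5/2.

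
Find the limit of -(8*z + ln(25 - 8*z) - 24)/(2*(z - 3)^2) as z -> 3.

16

Direct substitution gives 0/0.
Apply L'Hôpital: lim (8 - 8/(25 - 8*z))/(12 - 4*z), still 0/0.
After 2 applications of L'Hôpital's rule the quotient is (-64/(25 - 8*z)^2)/(-4); substituting z = 3 gives 16.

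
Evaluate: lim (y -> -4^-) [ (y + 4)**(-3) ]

-∞

As y → -4⁻, (y + 4) → 0⁻, so (y + 4)^3 → 0⁻ and 1/(y + 4)^3 → -∞.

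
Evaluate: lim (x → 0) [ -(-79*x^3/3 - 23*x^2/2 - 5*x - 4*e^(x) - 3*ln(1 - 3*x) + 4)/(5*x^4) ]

Substitution gives 0/0 (the numerator vanishes to order 4).
Expand each term to order x^4: the coefficient of x^4 in -4·e^(x) is -1/6 and in -3·ln(1 - 3x) is 243/4.
Lower-order terms cancel with the polynomial part, so the numerator is (727/12)·x^4 + o(x^4), and the limit is (727/12)/(-5) = -727/60.

-727/60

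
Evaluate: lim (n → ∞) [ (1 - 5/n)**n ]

Let L be the limit and take ln: ln L = lim (n)·ln(1 - 5/n) = lim (n)·(-5/n + O(1/n²)) = -5.
Hence L = e^(-5).

e^(-5)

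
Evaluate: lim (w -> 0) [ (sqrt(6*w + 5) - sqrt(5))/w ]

3*√(5)/5

A 0/0 form; rationalise with √(5 + 6w) + √5. This collapses the numerator to 6w, leaving 6/(√(5 + 6w) + √5) → 6/(2√5) = 3*√(5)/5.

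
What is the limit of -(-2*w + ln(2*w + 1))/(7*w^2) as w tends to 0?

Direct substitution gives 0/0.
Apply L'Hôpital: lim (-2 + 2/(2*w + 1))/(-14*w), still 0/0.
After 2 applications of L'Hôpital's rule the quotient is (-4/(2*w + 1)^2)/(-14); substituting w = 0 gives 2/7.

2/7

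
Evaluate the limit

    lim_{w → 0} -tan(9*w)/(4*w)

Substitution gives 0/0.
Since tan(u)/u → 1 as u → 0, tan(9w)/(9w) → 1 and the limit is 9/(-4) = -9/4.

-9/4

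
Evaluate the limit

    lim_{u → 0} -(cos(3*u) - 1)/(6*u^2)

3/4

Direct substitution gives 0/0.
Apply L'Hôpital: lim (-3*sin(3*u))/(-12*u), still 0/0.
After 2 applications of L'Hôpital's rule the quotient is (-9*cos(3*u))/(-12); substituting u = 0 gives 3/4.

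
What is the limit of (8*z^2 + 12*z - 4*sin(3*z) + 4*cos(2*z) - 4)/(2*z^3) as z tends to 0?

9

Substitution gives 0/0 (the numerator vanishes to order 3).
Expand each term to order z^3: the coefficient of z^3 in -4·sin(3z) is 18 and in 4·cos(2z) is 0.
Lower-order terms cancel with the polynomial part, so the numerator is (18)·z^3 + o(z^3), and the limit is (18)/(2) = 9.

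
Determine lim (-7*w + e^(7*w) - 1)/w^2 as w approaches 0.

49/2

Direct substitution gives 0/0.
Apply L'Hôpital: lim (7*e^(7*w) - 7)/(2*w), still 0/0.
After 2 applications of L'Hôpital's rule the quotient is (49*e^(7*w))/(2); substituting w = 0 gives 49/2.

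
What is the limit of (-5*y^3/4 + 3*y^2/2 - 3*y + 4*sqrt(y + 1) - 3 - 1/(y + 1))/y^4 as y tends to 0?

-37/32

Substitution gives 0/0 (the numerator vanishes to order 4).
Expand each term to order y^4: the coefficient of y^4 in 4·√(1 + y) is -5/32 and in −1/(1 + y) is -1.
Lower-order terms cancel with the polynomial part, so the numerator is (-37/32)·y^4 + o(y^4), and the limit is (-37/32)/(1) = -37/32.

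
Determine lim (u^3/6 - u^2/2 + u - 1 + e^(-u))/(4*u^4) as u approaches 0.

Direct substitution gives 0/0.
Apply L'Hôpital: lim (u^2/2 - u + 1 - e^(-u))/(16*u^3), still 0/0.
Apply L'Hôpital: lim (u - 1 + e^(-u))/(48*u^2), still 0/0.
Apply L'Hôpital: lim (1 - e^(-u))/(96*u), still 0/0.
After 4 applications of L'Hôpital's rule the quotient is (e^(-u))/(96); substituting u = 0 gives 1/96.

1/96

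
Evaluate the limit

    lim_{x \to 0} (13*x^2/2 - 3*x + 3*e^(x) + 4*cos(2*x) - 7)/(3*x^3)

1/6

Substitution gives 0/0 (the numerator vanishes to order 3).
Expand each term to order x^3: the coefficient of x^3 in 4·cos(2x) is 0 and in 3·e^(x) is 1/2.
Lower-order terms cancel with the polynomial part, so the numerator is (1/2)·x^3 + o(x^3), and the limit is (1/2)/(3) = 1/6.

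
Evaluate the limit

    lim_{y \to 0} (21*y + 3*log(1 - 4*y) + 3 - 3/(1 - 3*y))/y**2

Substitution gives 0/0 (the numerator vanishes to order 2).
Expand each term to order y^2: the coefficient of y^2 in 3·ln(1 - 4y) is -24 and in -3·1/(1 - 3y) is -27.
Lower-order terms cancel with the polynomial part, so the numerator is (-51)·y^2 + o(y^2), and the limit is (-51)/(1) = -51.

-51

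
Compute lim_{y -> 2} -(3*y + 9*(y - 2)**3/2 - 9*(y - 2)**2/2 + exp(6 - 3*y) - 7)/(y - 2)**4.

-27/8

Direct substitution gives 0/0.
Apply L'Hôpital: lim (-9*y + 27*(y - 2)^2/2 - 3*e^(6 - 3*y) + 21)/(-4*(y - 2)^3), still 0/0.
Apply L'Hôpital: lim (27*y + 9*e^(6 - 3*y) - 63)/(-12*(y - 2)^2), still 0/0.
Apply L'Hôpital: lim (27 - 27*e^(6 - 3*y))/(48 - 24*y), still 0/0.
After 4 applications of L'Hôpital's rule the quotient is (81*e^(6 - 3*y))/(-24); substituting y = 2 gives -27/8.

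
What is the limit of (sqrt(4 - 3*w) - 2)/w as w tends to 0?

-3/4

A 0/0 form; rationalise with √(4 - 3w) + √4. This collapses the numerator to -3w, leaving -3/(√(4 - 3w) + √4) → -3/(2√4) = -3/4.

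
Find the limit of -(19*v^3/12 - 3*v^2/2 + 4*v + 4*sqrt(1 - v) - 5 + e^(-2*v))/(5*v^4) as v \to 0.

Substitution gives 0/0 (the numerator vanishes to order 4).
Expand each term to order v^4: the coefficient of v^4 in e^(-2v) is 2/3 and in 4·√(1 - v) is -5/32.
Lower-order terms cancel with the polynomial part, so the numerator is (49/96)·v^4 + o(v^4), and the limit is (49/96)/(-5) = -49/480.

-49/480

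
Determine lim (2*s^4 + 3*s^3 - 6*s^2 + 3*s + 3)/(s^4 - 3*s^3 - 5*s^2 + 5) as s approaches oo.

2

Numerator and denominator both have degree 4.
Dividing every term by s^4, all lower-order terms vanish and the limit is the ratio of leading coefficients, 2/(1) = 2.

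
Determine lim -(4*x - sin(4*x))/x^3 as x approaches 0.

Direct substitution gives 0/0.
Apply L'Hôpital: lim (4 - 4*cos(4*x))/(-3*x^2), still 0/0.
Apply L'Hôpital: lim (16*sin(4*x))/(-6*x), still 0/0.
After 3 applications of L'Hôpital's rule the quotient is (64*cos(4*x))/(-6); substituting x = 0 gives -32/3.

-32/3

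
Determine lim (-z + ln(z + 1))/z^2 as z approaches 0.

-1/2

Direct substitution gives 0/0.
Apply L'Hôpital: lim (-1 + 1/(z + 1))/(2*z), still 0/0.
After 2 applications of L'Hôpital's rule the quotient is (-1/(z + 1)^2)/(2); substituting z = 0 gives -1/2.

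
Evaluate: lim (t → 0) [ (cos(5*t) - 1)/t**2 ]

-25/2

Direct substitution gives 0/0.
Apply L'Hôpital: lim (-5*sin(5*t))/(2*t), still 0/0.
After 2 applications of L'Hôpital's rule the quotient is (-25*cos(5*t))/(2); substituting t = 0 gives -25/2.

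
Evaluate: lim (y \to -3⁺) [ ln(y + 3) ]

-∞

As y → -3⁺, y + 3 → 0⁺ and ln(y + 3) → −∞.
Multiplying by 1 gives -∞.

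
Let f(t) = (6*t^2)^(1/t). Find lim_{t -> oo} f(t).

1

Base → ∞ and exponent → 0: an ∞^0 form.
Take logs: (1/t)·ln(6·t^2) = (ln 6 + 2·ln t)/t → 0.
So the limit is e^0 = 1.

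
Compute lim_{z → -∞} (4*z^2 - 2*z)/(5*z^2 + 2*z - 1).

4/5

Numerator and denominator both have degree 2.
Dividing every term by z^2, all lower-order terms vanish and the limit is the ratio of leading coefficients, 4/(5) = 4/5.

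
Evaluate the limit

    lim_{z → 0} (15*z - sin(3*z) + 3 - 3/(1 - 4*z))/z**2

Substitution gives 0/0 (the numerator vanishes to order 2).
Expand each term to order z^2: the coefficient of z^2 in −sin(3z) is 0 and in -3·1/(1 - 4z) is -48.
Lower-order terms cancel with the polynomial part, so the numerator is (-48)·z^2 + o(z^2), and the limit is (-48)/(1) = -48.

-48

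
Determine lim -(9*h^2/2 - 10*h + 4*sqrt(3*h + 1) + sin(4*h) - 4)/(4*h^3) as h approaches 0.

47/48

Substitution gives 0/0 (the numerator vanishes to order 3).
Expand each term to order h^3: the coefficient of h^3 in sin(4h) is -32/3 and in 4·√(1 + 3h) is 27/4.
Lower-order terms cancel with the polynomial part, so the numerator is (-47/12)·h^3 + o(h^3), and the limit is (-47/12)/(-4) = 47/48.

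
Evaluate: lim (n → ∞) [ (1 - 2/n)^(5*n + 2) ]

e^(-10)

The base → 1 and the exponent → ∞: a 1^∞ form.
Take logarithms: (5n + 2)·ln(1 - 2/n). Since ln(1+u) ~ u for small u, this behaves like (5n)·(-2/n) → -10.
So the limit is e^(-10).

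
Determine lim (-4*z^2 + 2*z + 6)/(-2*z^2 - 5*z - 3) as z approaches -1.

-10

Direct substitution gives 0/0, so factor. Both numerator and denominator have (z + 1) as a factor.
After cancelling, the expression reduces to (6 - 4*z)/(-2*z - 3).
Substituting z = -1 gives -10.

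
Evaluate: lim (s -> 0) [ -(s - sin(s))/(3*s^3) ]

Direct substitution gives 0/0.
Apply L'Hôpital: lim (1 - cos(s))/(-9*s^2), still 0/0.
Apply L'Hôpital: lim (sin(s))/(-18*s), still 0/0.
After 3 applications of L'Hôpital's rule the quotient is (cos(s))/(-18); substituting s = 0 gives -1/18.

-1/18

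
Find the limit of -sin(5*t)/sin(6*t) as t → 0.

Substitution gives 0/0.
Divide numerator and denominator by t: sin(5t)/t → 5 and sin(6t)/t → 6, so the limit is -1·5/6 = -5/6.

-5/6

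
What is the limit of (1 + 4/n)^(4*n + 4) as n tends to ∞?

e^(16)

Let L be the limit and take ln: ln L = lim (4n + 4)·ln(1 + 4/n) = lim (4n + 4)·(4/n + O(1/n²)) = 16.
Hence L = e^(16).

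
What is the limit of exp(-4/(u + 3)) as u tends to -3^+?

0

As u → -3⁺, -4/(u + 3) → −∞, so e^(-4/(u + 3)) → 0.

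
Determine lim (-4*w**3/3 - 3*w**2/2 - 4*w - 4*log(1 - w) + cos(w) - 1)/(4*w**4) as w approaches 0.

Substitution gives 0/0 (the numerator vanishes to order 4).
Expand each term to order w^4: the coefficient of w^4 in cos(w) is 1/24 and in -4·ln(1 - w) is 1.
Lower-order terms cancel with the polynomial part, so the numerator is (25/24)·w^4 + o(w^4), and the limit is (25/24)/(4) = 25/96.

25/96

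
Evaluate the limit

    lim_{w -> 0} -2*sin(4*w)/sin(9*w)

Substitution gives 0/0.
Divide numerator and denominator by w: sin(4w)/w → 4 and sin(9w)/w → 9, so the limit is -2·4/9 = -8/9.

-8/9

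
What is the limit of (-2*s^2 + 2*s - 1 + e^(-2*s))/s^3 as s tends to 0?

-4/3

Direct substitution gives 0/0.
Apply L'Hôpital: lim (-4*s + 2 - 2*e^(-2*s))/(3*s^2), still 0/0.
Apply L'Hôpital: lim (-4 + 4*e^(-2*s))/(6*s), still 0/0.
After 3 applications of L'Hôpital's rule the quotient is (-8*e^(-2*s))/(6); substituting s = 0 gives -4/3.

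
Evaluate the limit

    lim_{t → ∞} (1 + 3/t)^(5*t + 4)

e^(15)

The base → 1 and the exponent → ∞: a 1^∞ form.
Take logarithms: (5t + 4)·ln(1 + 3/t). Since ln(1+u) ~ u for small u, this behaves like (5t)·(3/t) → 15.
So the limit is e^(15).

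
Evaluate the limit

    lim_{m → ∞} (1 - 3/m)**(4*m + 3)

Let L be the limit and take ln: ln L = lim (4m + 3)·ln(1 - 3/m) = lim (4m + 3)·(-3/m + O(1/m²)) = -12.
Hence L = e^(-12).

e^(-12)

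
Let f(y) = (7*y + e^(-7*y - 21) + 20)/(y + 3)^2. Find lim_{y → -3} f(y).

49/2

Direct substitution gives 0/0.
Apply L'Hôpital: lim (7 - 7*e^(-7*y - 21))/(2*y + 6), still 0/0.
After 2 applications of L'Hôpital's rule the quotient is (49*e^(-7*y - 21))/(2); substituting y = -3 gives 49/2.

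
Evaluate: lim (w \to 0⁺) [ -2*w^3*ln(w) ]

This is a 0·(−∞) form. Rewrite as -2·ln(w) / w^(−3) and apply L'Hôpital:
the derivative quotient is -2·(1/w) / (−3·w^(−4)) = (2/3)·w^3 → 0.

0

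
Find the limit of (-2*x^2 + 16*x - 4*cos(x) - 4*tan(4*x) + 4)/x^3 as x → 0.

-256/3

Substitution gives 0/0 (the numerator vanishes to order 3).
Expand each term to order x^3: the coefficient of x^3 in -4·tan(4x) is -256/3 and in -4·cos(x) is 0.
Lower-order terms cancel with the polynomial part, so the numerator is (-256/3)·x^3 + o(x^3), and the limit is (-256/3)/(1) = -256/3.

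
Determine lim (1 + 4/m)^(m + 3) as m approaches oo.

e^(4)

Let L be the limit and take ln: ln L = lim (m + 3)·ln(1 + 4/m) = lim (m + 3)·(4/m + O(1/m²)) = 4.
Hence L = e^(4).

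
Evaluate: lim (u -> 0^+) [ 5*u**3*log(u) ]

0

This is a 0·(−∞) form. Rewrite as 5·ln(u) / u^(−3) and apply L'Hôpital:
the derivative quotient is 5·(1/u) / (−3·u^(−4)) = (-5/3)·u^3 → 0.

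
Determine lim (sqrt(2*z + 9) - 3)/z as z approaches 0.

Substitution gives 0/0. Multiply numerator and denominator by the conjugate √(9 + 2z) + √9.
The numerator becomes (9 + 2z) − 9 = 2z, so the expression simplifies to 2/(√(9 + 2z) + √9).
Letting z → 0 gives 2/(2√9) = 1/3.

1/3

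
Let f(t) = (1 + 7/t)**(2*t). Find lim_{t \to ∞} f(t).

Let L be the limit and take ln: ln L = lim (2t)·ln(1 + 7/t) = lim (2t)·(7/t + O(1/t²)) = 14.
Hence L = e^(14).

e^(14)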